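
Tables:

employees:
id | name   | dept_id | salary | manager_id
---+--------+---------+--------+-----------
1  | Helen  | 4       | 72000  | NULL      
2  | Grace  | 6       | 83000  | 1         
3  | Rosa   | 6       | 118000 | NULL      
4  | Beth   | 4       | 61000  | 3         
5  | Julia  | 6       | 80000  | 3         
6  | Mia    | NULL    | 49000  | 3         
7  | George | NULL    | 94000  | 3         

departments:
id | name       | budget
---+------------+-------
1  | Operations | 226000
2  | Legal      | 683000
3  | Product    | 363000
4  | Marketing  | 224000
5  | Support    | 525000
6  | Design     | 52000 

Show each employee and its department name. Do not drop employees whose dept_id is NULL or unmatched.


LEFT JOIN keeps every row from employees (the left table); where dept_id has no match in departments, the department columns become NULL. Walk through each employee:
  - employee 1 (Helen): dept_id=4 -> matches Marketing
  - employee 2 (Grace): dept_id=6 -> matches Design
  - employee 3 (Rosa): dept_id=6 -> matches Design
  - employee 4 (Beth): dept_id=4 -> matches Marketing
  - employee 5 (Julia): dept_id=6 -> matches Design
  - employee 6 (Mia): dept_id=NULL, no match -> kept with NULL
  - employee 7 (George): dept_id=NULL, no match -> kept with NULL
All 7 rows appear; 2 have NULL department.

SQL:
SELECT a.name, b.name AS department
FROM employees a
LEFT JOIN departments b ON a.dept_id = b.id

Result:
name   | department
-------+-----------
Helen  | Marketing 
Grace  | Design    
Rosa   | Design    
Beth   | Marketing 
Julia  | Design    
Mia    | NULL      
George | NULL      


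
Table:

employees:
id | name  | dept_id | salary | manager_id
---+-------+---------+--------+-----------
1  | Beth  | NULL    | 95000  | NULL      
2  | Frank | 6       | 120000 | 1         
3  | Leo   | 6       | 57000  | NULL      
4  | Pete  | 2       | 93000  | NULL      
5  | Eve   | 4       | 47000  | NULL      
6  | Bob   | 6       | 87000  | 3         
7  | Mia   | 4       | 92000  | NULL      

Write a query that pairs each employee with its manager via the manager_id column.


This is a self-join: employees is joined to a second copy of itself, matching each row's manager_id to another row's id. Use LEFT JOIN so rows with manager_id=NULL are kept.
  - employee 1 (Beth): manager_id=NULL -> NULL
  - employee 2 (Frank): manager_id=1 -> Beth
  - employee 3 (Leo): manager_id=NULL -> NULL
  - employee 4 (Pete): manager_id=NULL -> NULL
  - employee 5 (Eve): manager_id=NULL -> NULL
  - employee 6 (Bob): manager_id=3 -> Leo
  - employee 7 (Mia): manager_id=NULL -> NULL

SQL:
SELECT a.name AS item, b.name AS manager
FROM employees a
LEFT JOIN employees b ON a.manager_id = b.id

Result:
item  | manager
------+--------
Beth  | NULL   
Frank | Beth   
Leo   | NULL   
Pete  | NULL   
Eve   | NULL   
Bob   | Leo    
Mia   | NULL   


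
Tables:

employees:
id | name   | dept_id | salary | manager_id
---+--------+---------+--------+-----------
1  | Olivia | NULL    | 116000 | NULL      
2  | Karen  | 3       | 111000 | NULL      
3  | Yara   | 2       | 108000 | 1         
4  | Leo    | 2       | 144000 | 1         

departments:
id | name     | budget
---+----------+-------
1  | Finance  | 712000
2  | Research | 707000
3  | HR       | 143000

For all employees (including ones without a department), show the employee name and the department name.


LEFT JOIN keeps every row from employees (the left table); where dept_id has no match in departments, the department columns become NULL. Walk through each employee:
  - employee 1 (Olivia): dept_id=NULL, no match -> kept with NULL
  - employee 2 (Karen): dept_id=3 -> matches HR
  - employee 3 (Yara): dept_id=2 -> matches Research
  - employee 4 (Leo): dept_id=2 -> matches Research
All 4 rows appear; 1 has NULL department.

SQL:
SELECT a.name, b.name AS department
FROM employees a
LEFT JOIN departments b ON a.dept_id = b.id

Result:
name   | department
-------+-----------
Olivia | NULL      
Karen  | HR        
Yara   | Research  
Leo    | Research  


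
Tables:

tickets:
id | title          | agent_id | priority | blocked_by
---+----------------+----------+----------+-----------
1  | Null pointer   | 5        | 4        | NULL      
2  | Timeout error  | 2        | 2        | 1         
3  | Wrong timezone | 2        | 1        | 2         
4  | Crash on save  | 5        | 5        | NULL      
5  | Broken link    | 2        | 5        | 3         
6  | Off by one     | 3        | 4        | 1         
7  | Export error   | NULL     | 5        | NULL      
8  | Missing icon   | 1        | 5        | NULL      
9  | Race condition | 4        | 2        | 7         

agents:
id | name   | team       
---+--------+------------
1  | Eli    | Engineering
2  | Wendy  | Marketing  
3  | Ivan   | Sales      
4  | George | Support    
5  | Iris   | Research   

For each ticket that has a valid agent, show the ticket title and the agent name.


INNER JOIN keeps only tickets rows whose agent_id matches an id in agents. Walk through each ticket:
  - ticket 1 (Null pointer): agent_id=5 -> matches Iris
  - ticket 2 (Timeout error): agent_id=2 -> matches Wendy
  - ticket 3 (Wrong timezone): agent_id=2 -> matches Wendy
  - ticket 4 (Crash on save): agent_id=5 -> matches Iris
  - ticket 5 (Broken link): agent_id=2 -> matches Wendy
  - ticket 6 (Off by one): agent_id=3 -> matches Ivan
  - ticket 7 (Export error): agent_id=NULL, no match -> dropped
  - ticket 8 (Missing icon): agent_id=1 -> matches Eli
  - ticket 9 (Race condition): agent_id=4 -> matches George
So 1 of 9 rows is dropped.

SQL:
SELECT a.title, b.name AS agent
FROM tickets a
INNER JOIN agents b ON a.agent_id = b.id

Result:
title          | agent 
---------------+-------
Null pointer   | Iris  
Timeout error  | Wendy 
Wrong timezone | Wendy 
Crash on save  | Iris  
Broken link    | Wendy 
Off by one     | Ivan  
Missing icon   | Eli   
Race condition | George


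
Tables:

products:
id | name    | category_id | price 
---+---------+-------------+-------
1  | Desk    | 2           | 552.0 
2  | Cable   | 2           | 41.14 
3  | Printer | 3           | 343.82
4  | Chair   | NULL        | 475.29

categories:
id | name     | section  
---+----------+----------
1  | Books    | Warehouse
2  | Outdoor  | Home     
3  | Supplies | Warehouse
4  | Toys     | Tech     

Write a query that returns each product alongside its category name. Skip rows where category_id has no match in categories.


INNER JOIN keeps only products rows whose category_id matches an id in categories. Walk through each product:
  - product 1 (Desk): category_id=2 -> matches Outdoor
  - product 2 (Cable): category_id=2 -> matches Outdoor
  - product 3 (Printer): category_id=3 -> matches Supplies
  - product 4 (Chair): category_id=NULL, no match -> dropped
So 1 of 4 rows is dropped.

SQL:
SELECT a.name, b.name AS category
FROM products a
INNER JOIN categories b ON a.category_id = b.id

Result:
name    | category
--------+---------
Desk    | Outdoor 
Cable   | Outdoor 
Printer | Supplies


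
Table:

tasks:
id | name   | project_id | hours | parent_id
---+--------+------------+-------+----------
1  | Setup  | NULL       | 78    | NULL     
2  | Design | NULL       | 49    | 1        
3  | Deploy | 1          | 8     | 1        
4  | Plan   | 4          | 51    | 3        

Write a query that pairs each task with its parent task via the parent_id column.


This is a self-join: tasks is joined to a second copy of itself, matching each row's parent_id to another row's id. Use LEFT JOIN so rows with parent_id=NULL are kept.
  - task 1 (Setup): parent_id=NULL -> NULL
  - task 2 (Design): parent_id=1 -> Setup
  - task 3 (Deploy): parent_id=1 -> Setup
  - task 4 (Plan): parent_id=3 -> Deploy

SQL:
SELECT a.name AS item, b.name AS parent
FROM tasks a
LEFT JOIN tasks b ON a.parent_id = b.id

Result:
item   | parent
-------+-------
Setup  | NULL  
Design | Setup 
Deploy | Setup 
Plan   | Deploy


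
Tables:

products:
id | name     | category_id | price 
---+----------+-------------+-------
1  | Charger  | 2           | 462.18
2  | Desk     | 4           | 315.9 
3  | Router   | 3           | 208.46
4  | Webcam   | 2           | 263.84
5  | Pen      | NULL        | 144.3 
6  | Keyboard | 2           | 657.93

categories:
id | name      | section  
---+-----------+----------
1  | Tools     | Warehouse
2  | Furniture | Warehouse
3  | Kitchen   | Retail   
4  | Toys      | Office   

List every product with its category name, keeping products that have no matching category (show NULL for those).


LEFT JOIN keeps every row from products (the left table); where category_id has no match in categories, the category columns become NULL. Walk through each product:
  - product 1 (Charger): category_id=2 -> matches Furniture
  - product 2 (Desk): category_id=4 -> matches Toys
  - product 3 (Router): category_id=3 -> matches Kitchen
  - product 4 (Webcam): category_id=2 -> matches Furniture
  - product 5 (Pen): category_id=NULL, no match -> kept with NULL
  - product 6 (Keyboard): category_id=2 -> matches Furniture
All 6 rows appear; 1 has NULL category.

SQL:
SELECT a.name, b.name AS category
FROM products a
LEFT JOIN categories b ON a.category_id = b.id

Result:
name     | category 
---------+----------
Charger  | Furniture
Desk     | Toys     
Router   | Kitchen  
Webcam   | Furniture
Pen      | NULL     
Keyboard | Furniture


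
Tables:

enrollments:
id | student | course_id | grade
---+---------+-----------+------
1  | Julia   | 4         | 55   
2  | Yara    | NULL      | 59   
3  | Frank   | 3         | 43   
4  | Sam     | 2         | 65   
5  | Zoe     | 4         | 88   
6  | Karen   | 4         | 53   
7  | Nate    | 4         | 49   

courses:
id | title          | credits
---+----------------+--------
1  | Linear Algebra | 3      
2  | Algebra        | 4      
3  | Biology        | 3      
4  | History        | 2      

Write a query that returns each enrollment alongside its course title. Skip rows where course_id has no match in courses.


INNER JOIN keeps only enrollments rows whose course_id matches an id in courses. Walk through each enrollment:
  - enrollment 1 (Julia): course_id=4 -> matches History
  - enrollment 2 (Yara): course_id=NULL, no match -> dropped
  - enrollment 3 (Frank): course_id=3 -> matches Biology
  - enrollment 4 (Sam): course_id=2 -> matches Algebra
  - enrollment 5 (Zoe): course_id=4 -> matches History
  - enrollment 6 (Karen): course_id=4 -> matches History
  - enrollment 7 (Nate): course_id=4 -> matches History
So 1 of 7 rows is dropped.

SQL:
SELECT a.student, b.title AS course
FROM enrollments a
INNER JOIN courses b ON a.course_id = b.id

Result:
student | course 
--------+--------
Julia   | History
Frank   | Biology
Sam     | Algebra
Zoe     | History
Karen   | History
Nate    | History


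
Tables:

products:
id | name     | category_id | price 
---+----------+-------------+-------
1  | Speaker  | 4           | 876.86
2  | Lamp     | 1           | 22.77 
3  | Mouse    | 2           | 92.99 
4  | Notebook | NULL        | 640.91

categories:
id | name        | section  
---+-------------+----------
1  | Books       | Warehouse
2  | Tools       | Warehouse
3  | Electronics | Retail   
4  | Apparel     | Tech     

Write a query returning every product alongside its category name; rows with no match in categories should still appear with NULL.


LEFT JOIN keeps every row from products (the left table); where category_id has no match in categories, the category columns become NULL. Walk through each product:
  - product 1 (Speaker): category_id=4 -> matches Apparel
  - product 2 (Lamp): category_id=1 -> matches Books
  - product 3 (Mouse): category_id=2 -> matches Tools
  - product 4 (Notebook): category_id=NULL, no match -> kept with NULL
All 4 rows appear; 1 has NULL category.

SQL:
SELECT a.name, b.name AS category
FROM products a
LEFT JOIN categories b ON a.category_id = b.id

Result:
name     | category
---------+---------
Speaker  | Apparel 
Lamp     | Books   
Mouse    | Tools   
Notebook | NULL    


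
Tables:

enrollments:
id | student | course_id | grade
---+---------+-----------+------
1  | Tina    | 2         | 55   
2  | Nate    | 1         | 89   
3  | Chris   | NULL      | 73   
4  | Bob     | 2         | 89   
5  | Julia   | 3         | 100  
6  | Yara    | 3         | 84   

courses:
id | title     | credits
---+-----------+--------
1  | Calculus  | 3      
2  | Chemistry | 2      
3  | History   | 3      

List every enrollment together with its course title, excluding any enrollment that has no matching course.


INNER JOIN keeps only enrollments rows whose course_id matches an id in courses. Walk through each enrollment:
  - enrollment 1 (Tina): course_id=2 -> matches Chemistry
  - enrollment 2 (Nate): course_id=1 -> matches Calculus
  - enrollment 3 (Chris): course_id=NULL, no match -> dropped
  - enrollment 4 (Bob): course_id=2 -> matches Chemistry
  - enrollment 5 (Julia): course_id=3 -> matches History
  - enrollment 6 (Yara): course_id=3 -> matches History
So 1 of 6 rows is dropped.

SQL:
SELECT a.student, b.title AS course
FROM enrollments a
INNER JOIN courses b ON a.course_id = b.id

Result:
student | course   
--------+----------
Tina    | Chemistry
Nate    | Calculus 
Bob     | Chemistry
Julia   | History  
Yara    | History  


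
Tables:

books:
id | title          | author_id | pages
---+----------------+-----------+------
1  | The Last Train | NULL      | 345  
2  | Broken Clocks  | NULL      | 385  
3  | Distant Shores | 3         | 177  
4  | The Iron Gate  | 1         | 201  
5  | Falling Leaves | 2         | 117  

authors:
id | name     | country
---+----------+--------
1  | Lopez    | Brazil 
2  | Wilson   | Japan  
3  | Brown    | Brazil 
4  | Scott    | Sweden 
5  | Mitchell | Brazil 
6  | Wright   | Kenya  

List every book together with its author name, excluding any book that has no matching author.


INNER JOIN keeps only books rows whose author_id matches an id in authors. Walk through each book:
  - book 1 (The Last Train): author_id=NULL, no match -> dropped
  - book 2 (Broken Clocks): author_id=NULL, no match -> dropped
  - book 3 (Distant Shores): author_id=3 -> matches Brown
  - book 4 (The Iron Gate): author_id=1 -> matches Lopez
  - book 5 (Falling Leaves): author_id=2 -> matches Wilson
So 2 of 5 rows are dropped.

SQL:
SELECT a.title, b.name AS author
FROM books a
INNER JOIN authors b ON a.author_id = b.id

Result:
title          | author
---------------+-------
Distant Shores | Brown 
The Iron Gate  | Lopez 
Falling Leaves | Wilson


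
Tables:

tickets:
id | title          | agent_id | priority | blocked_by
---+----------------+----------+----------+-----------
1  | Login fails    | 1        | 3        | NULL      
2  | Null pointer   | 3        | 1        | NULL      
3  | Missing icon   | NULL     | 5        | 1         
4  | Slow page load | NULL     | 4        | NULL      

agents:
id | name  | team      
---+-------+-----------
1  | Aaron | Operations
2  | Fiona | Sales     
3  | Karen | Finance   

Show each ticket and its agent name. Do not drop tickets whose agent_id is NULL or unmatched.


LEFT JOIN keeps every row from tickets (the left table); where agent_id has no match in agents, the agent columns become NULL. Walk through each ticket:
  - ticket 1 (Login fails): agent_id=1 -> matches Aaron
  - ticket 2 (Null pointer): agent_id=3 -> matches Karen
  - ticket 3 (Missing icon): agent_id=NULL, no match -> kept with NULL
  - ticket 4 (Slow page load): agent_id=NULL, no match -> kept with NULL
All 4 rows appear; 2 have NULL agent.

SQL:
SELECT a.title, b.name AS agent
FROM tickets a
LEFT JOIN agents b ON a.agent_id = b.id

Result:
title          | agent
---------------+------
Login fails    | Aaron
Null pointer   | Karen
Missing icon   | NULL 
Slow page load | NULL 


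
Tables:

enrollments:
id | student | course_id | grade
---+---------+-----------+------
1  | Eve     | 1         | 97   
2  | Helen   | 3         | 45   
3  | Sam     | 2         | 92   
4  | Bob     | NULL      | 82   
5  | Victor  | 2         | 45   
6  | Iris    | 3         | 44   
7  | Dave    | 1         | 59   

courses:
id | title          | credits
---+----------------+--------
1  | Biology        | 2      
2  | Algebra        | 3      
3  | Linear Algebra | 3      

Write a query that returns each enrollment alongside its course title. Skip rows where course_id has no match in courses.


INNER JOIN keeps only enrollments rows whose course_id matches an id in courses. Walk through each enrollment:
  - enrollment 1 (Eve): course_id=1 -> matches Biology
  - enrollment 2 (Helen): course_id=3 -> matches Linear Algebra
  - enrollment 3 (Sam): course_id=2 -> matches Algebra
  - enrollment 4 (Bob): course_id=NULL, no match -> dropped
  - enrollment 5 (Victor): course_id=2 -> matches Algebra
  - enrollment 6 (Iris): course_id=3 -> matches Linear Algebra
  - enrollment 7 (Dave): course_id=1 -> matches Biology
So 1 of 7 rows is dropped.

SQL:
SELECT a.student, b.title AS course
FROM enrollments a
INNER JOIN courses b ON a.course_id = b.id

Result:
student | course        
--------+---------------
Eve     | Biology       
Helen   | Linear Algebra
Sam     | Algebra       
Victor  | Algebra       
Iris    | Linear Algebra
Dave    | Biology       


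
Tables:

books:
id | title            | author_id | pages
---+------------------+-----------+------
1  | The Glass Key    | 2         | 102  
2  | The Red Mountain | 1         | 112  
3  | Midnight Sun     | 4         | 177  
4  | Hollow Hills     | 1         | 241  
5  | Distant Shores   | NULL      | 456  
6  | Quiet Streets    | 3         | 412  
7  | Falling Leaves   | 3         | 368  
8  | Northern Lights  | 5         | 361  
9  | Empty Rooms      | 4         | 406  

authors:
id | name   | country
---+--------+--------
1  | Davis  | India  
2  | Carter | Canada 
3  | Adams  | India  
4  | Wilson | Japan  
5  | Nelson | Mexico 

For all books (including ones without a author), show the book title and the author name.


LEFT JOIN keeps every row from books (the left table); where author_id has no match in authors, the author columns become NULL. Walk through each book:
  - book 1 (The Glass Key): author_id=2 -> matches Carter
  - book 2 (The Red Mountain): author_id=1 -> matches Davis
  - book 3 (Midnight Sun): author_id=4 -> matches Wilson
  - book 4 (Hollow Hills): author_id=1 -> matches Davis
  - book 5 (Distant Shores): author_id=NULL, no match -> kept with NULL
  - book 6 (Quiet Streets): author_id=3 -> matches Adams
  - book 7 (Falling Leaves): author_id=3 -> matches Adams
  - book 8 (Northern Lights): author_id=5 -> matches Nelson
  - book 9 (Empty Rooms): author_id=4 -> matches Wilson
All 9 rows appear; 1 has NULL author.

SQL:
SELECT a.title, b.name AS author
FROM books a
LEFT JOIN authors b ON a.author_id = b.id

Result:
title            | author
-----------------+-------
The Glass Key    | Carter
The Red Mountain | Davis 
Midnight Sun     | Wilson
Hollow Hills     | Davis 
Distant Shores   | NULL  
Quiet Streets    | Adams 
Falling Leaves   | Adams 
Northern Lights  | Nelson
Empty Rooms      | Wilson


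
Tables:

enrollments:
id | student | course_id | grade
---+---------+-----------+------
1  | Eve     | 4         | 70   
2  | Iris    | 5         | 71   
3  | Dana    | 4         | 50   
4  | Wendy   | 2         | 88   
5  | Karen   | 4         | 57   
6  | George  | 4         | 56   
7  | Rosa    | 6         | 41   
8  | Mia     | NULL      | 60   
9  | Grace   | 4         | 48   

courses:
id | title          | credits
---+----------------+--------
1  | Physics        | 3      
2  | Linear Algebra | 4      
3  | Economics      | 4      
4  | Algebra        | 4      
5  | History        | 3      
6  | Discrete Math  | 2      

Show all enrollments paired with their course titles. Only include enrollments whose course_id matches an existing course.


INNER JOIN keeps only enrollments rows whose course_id matches an id in courses. Walk through each enrollment:
  - enrollment 1 (Eve): course_id=4 -> matches Algebra
  - enrollment 2 (Iris): course_id=5 -> matches History
  - enrollment 3 (Dana): course_id=4 -> matches Algebra
  - enrollment 4 (Wendy): course_id=2 -> matches Linear Algebra
  - enrollment 5 (Karen): course_id=4 -> matches Algebra
  - enrollment 6 (George): course_id=4 -> matches Algebra
  - enrollment 7 (Rosa): course_id=6 -> matches Discrete Math
  - enrollment 8 (Mia): course_id=NULL, no match -> dropped
  - enrollment 9 (Grace): course_id=4 -> matches Algebra
So 1 of 9 rows is dropped.

SQL:
SELECT a.student, b.title AS course
FROM enrollments a
INNER JOIN courses b ON a.course_id = b.id

Result:
student | course        
--------+---------------
Eve     | Algebra       
Iris    | History       
Dana    | Algebra       
Wendy   | Linear Algebra
Karen   | Algebra       
George  | Algebra       
Rosa    | Discrete Math 
Grace   | Algebra       


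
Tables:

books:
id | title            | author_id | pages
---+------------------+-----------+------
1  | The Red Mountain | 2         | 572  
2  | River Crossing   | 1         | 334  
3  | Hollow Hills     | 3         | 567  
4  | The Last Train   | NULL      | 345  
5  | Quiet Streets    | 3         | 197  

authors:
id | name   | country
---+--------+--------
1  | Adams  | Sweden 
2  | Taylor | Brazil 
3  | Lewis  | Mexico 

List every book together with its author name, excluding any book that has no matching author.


INNER JOIN keeps only books rows whose author_id matches an id in authors. Walk through each book:
  - book 1 (The Red Mountain): author_id=2 -> matches Taylor
  - book 2 (River Crossing): author_id=1 -> matches Adams
  - book 3 (Hollow Hills): author_id=3 -> matches Lewis
  - book 4 (The Last Train): author_id=NULL, no match -> dropped
  - book 5 (Quiet Streets): author_id=3 -> matches Lewis
So 1 of 5 rows is dropped.

SQL:
SELECT a.title, b.name AS author
FROM books a
INNER JOIN authors b ON a.author_id = b.id

Result:
title            | author
-----------------+-------
The Red Mountain | Taylor
River Crossing   | Adams 
Hollow Hills     | Lewis 
Quiet Streets    | Lewis 


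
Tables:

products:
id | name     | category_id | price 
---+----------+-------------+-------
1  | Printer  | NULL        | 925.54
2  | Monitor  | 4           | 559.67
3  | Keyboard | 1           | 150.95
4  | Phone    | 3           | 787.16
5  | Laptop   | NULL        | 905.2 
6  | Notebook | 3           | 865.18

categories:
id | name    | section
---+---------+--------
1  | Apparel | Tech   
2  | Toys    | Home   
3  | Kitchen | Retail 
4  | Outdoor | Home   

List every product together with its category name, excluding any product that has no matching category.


INNER JOIN keeps only products rows whose category_id matches an id in categories. Walk through each product:
  - product 1 (Printer): category_id=NULL, no match -> dropped
  - product 2 (Monitor): category_id=4 -> matches Outdoor
  - product 3 (Keyboard): category_id=1 -> matches Apparel
  - product 4 (Phone): category_id=3 -> matches Kitchen
  - product 5 (Laptop): category_id=NULL, no match -> dropped
  - product 6 (Notebook): category_id=3 -> matches Kitchen
So 2 of 6 rows are dropped.

SQL:
SELECT a.name, b.name AS category
FROM products a
INNER JOIN categories b ON a.category_id = b.id

Result:
name     | category
---------+---------
Monitor  | Outdoor 
Keyboard | Apparel 
Phone    | Kitchen 
Notebook | Kitchen 


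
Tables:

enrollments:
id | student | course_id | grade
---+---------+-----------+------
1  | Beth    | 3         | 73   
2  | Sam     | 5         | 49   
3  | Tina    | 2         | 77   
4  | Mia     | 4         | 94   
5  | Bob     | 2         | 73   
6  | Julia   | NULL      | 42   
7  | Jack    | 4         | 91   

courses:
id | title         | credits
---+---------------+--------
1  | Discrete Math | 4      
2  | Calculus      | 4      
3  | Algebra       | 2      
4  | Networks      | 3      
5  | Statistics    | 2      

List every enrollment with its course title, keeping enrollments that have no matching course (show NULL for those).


LEFT JOIN keeps every row from enrollments (the left table); where course_id has no match in courses, the course columns become NULL. Walk through each enrollment:
  - enrollment 1 (Beth): course_id=3 -> matches Algebra
  - enrollment 2 (Sam): course_id=5 -> matches Statistics
  - enrollment 3 (Tina): course_id=2 -> matches Calculus
  - enrollment 4 (Mia): course_id=4 -> matches Networks
  - enrollment 5 (Bob): course_id=2 -> matches Calculus
  - enrollment 6 (Julia): course_id=NULL, no match -> kept with NULL
  - enrollment 7 (Jack): course_id=4 -> matches Networks
All 7 rows appear; 1 has NULL course.

SQL:
SELECT a.student, b.title AS course
FROM enrollments a
LEFT JOIN courses b ON a.course_id = b.id

Result:
student | course    
--------+-----------
Beth    | Algebra   
Sam     | Statistics
Tina    | Calculus  
Mia     | Networks  
Bob     | Calculus  
Julia   | NULL      
Jack    | Networks  


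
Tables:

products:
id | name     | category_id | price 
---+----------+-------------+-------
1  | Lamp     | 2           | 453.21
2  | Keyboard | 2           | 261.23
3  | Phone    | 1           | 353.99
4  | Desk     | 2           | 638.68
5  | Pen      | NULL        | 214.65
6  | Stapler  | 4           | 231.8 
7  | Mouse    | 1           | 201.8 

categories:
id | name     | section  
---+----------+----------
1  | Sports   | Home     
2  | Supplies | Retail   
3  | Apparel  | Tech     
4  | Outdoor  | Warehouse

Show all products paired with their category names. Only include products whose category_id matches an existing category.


INNER JOIN keeps only products rows whose category_id matches an id in categories. Walk through each product:
  - product 1 (Lamp): category_id=2 -> matches Supplies
  - product 2 (Keyboard): category_id=2 -> matches Supplies
  - product 3 (Phone): category_id=1 -> matches Sports
  - product 4 (Desk): category_id=2 -> matches Supplies
  - product 5 (Pen): category_id=NULL, no match -> dropped
  - product 6 (Stapler): category_id=4 -> matches Outdoor
  - product 7 (Mouse): category_id=1 -> matches Sports
So 1 of 7 rows is dropped.

SQL:
SELECT a.name, b.name AS category
FROM products a
INNER JOIN categories b ON a.category_id = b.id

Result:
name     | category
---------+---------
Lamp     | Supplies
Keyboard | Supplies
Phone    | Sports  
Desk     | Supplies
Stapler  | Outdoor 
Mouse    | Sports  


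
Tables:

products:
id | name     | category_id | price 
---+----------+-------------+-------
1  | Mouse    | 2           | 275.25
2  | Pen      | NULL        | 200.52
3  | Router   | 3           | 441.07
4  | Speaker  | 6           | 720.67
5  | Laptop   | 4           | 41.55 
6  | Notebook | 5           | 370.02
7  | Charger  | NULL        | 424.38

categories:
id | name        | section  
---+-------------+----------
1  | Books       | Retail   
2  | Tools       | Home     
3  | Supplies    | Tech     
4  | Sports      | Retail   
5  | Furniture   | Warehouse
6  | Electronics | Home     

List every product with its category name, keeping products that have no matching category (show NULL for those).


LEFT JOIN keeps every row from products (the left table); where category_id has no match in categories, the category columns become NULL. Walk through each product:
  - product 1 (Mouse): category_id=2 -> matches Tools
  - product 2 (Pen): category_id=NULL, no match -> kept with NULL
  - product 3 (Router): category_id=3 -> matches Supplies
  - product 4 (Speaker): category_id=6 -> matches Electronics
  - product 5 (Laptop): category_id=4 -> matches Sports
  - product 6 (Notebook): category_id=5 -> matches Furniture
  - product 7 (Charger): category_id=NULL, no match -> kept with NULL
All 7 rows appear; 2 have NULL category.

SQL:
SELECT a.name, b.name AS category
FROM products a
LEFT JOIN categories b ON a.category_id = b.id

Result:
name     | category   
---------+------------
Mouse    | Tools      
Pen      | NULL       
Router   | Supplies   
Speaker  | Electronics
Laptop   | Sports     
Notebook | Furniture  
Charger  | NULL       


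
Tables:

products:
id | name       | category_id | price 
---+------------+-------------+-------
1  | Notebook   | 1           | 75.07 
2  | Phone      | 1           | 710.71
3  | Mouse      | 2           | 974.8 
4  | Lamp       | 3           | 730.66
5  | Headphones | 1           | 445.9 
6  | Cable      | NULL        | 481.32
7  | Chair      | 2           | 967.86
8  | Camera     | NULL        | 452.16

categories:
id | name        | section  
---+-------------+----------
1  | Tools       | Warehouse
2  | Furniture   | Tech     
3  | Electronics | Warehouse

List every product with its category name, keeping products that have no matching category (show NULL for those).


LEFT JOIN keeps every row from products (the left table); where category_id has no match in categories, the category columns become NULL. Walk through each product:
  - product 1 (Notebook): category_id=1 -> matches Tools
  - product 2 (Phone): category_id=1 -> matches Tools
  - product 3 (Mouse): category_id=2 -> matches Furniture
  - product 4 (Lamp): category_id=3 -> matches Electronics
  - product 5 (Headphones): category_id=1 -> matches Tools
  - product 6 (Cable): category_id=NULL, no match -> kept with NULL
  - product 7 (Chair): category_id=2 -> matches Furniture
  - product 8 (Camera): category_id=NULL, no match -> kept with NULL
All 8 rows appear; 2 have NULL category.

SQL:
SELECT a.name, b.name AS category
FROM products a
LEFT JOIN categories b ON a.category_id = b.id

Result:
name       | category   
-----------+------------
Notebook   | Tools      
Phone      | Tools      
Mouse      | Furniture  
Lamp       | Electronics
Headphones | Tools      
Cable      | NULL       
Chair      | Furniture  
Camera     | NULL       


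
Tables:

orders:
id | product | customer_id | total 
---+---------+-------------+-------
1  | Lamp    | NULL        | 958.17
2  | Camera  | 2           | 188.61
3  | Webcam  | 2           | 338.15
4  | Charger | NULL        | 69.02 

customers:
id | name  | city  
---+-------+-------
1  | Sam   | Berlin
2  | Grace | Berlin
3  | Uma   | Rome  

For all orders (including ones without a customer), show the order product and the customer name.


LEFT JOIN keeps every row from orders (the left table); where customer_id has no match in customers, the customer columns become NULL. Walk through each order:
  - order 1 (Lamp): customer_id=NULL, no match -> kept with NULL
  - order 2 (Camera): customer_id=2 -> matches Grace
  - order 3 (Webcam): customer_id=2 -> matches Grace
  - order 4 (Charger): customer_id=NULL, no match -> kept with NULL
All 4 rows appear; 2 have NULL customer.

SQL:
SELECT a.product, b.name AS customer
FROM orders a
LEFT JOIN customers b ON a.customer_id = b.id

Result:
product | customer
--------+---------
Lamp    | NULL    
Camera  | Grace   
Webcam  | Grace   
Charger | NULL    


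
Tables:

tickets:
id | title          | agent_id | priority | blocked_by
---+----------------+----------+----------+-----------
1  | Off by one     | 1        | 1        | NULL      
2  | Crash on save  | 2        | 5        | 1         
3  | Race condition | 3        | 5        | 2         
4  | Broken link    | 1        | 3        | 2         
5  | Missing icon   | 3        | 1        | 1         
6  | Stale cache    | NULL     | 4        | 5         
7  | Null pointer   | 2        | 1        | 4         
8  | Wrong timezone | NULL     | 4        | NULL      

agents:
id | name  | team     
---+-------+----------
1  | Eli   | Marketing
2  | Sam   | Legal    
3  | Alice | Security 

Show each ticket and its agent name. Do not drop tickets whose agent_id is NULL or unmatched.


LEFT JOIN keeps every row from tickets (the left table); where agent_id has no match in agents, the agent columns become NULL. Walk through each ticket:
  - ticket 1 (Off by one): agent_id=1 -> matches Eli
  - ticket 2 (Crash on save): agent_id=2 -> matches Sam
  - ticket 3 (Race condition): agent_id=3 -> matches Alice
  - ticket 4 (Broken link): agent_id=1 -> matches Eli
  - ticket 5 (Missing icon): agent_id=3 -> matches Alice
  - ticket 6 (Stale cache): agent_id=NULL, no match -> kept with NULL
  - ticket 7 (Null pointer): agent_id=2 -> matches Sam
  - ticket 8 (Wrong timezone): agent_id=NULL, no match -> kept with NULL
All 8 rows appear; 2 have NULL agent.

SQL:
SELECT a.title, b.name AS agent
FROM tickets a
LEFT JOIN agents b ON a.agent_id = b.id

Result:
title          | agent
---------------+------
Off by one     | Eli  
Crash on save  | Sam  
Race condition | Alice
Broken link    | Eli  
Missing icon   | Alice
Stale cache    | NULL 
Null pointer   | Sam  
Wrong timezone | NULL 


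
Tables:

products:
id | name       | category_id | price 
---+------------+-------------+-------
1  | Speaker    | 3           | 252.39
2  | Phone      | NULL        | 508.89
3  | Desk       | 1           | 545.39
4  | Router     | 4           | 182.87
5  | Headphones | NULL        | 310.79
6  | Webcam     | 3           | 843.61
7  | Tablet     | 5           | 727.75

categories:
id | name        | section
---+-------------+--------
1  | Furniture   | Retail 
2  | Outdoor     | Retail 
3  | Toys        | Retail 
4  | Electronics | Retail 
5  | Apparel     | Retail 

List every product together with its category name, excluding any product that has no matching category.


INNER JOIN keeps only products rows whose category_id matches an id in categories. Walk through each product:
  - product 1 (Speaker): category_id=3 -> matches Toys
  - product 2 (Phone): category_id=NULL, no match -> dropped
  - product 3 (Desk): category_id=1 -> matches Furniture
  - product 4 (Router): category_id=4 -> matches Electronics
  - product 5 (Headphones): category_id=NULL, no match -> dropped
  - product 6 (Webcam): category_id=3 -> matches Toys
  - product 7 (Tablet): category_id=5 -> matches Apparel
So 2 of 7 rows are dropped.

SQL:
SELECT a.name, b.name AS category
FROM products a
INNER JOIN categories b ON a.category_id = b.id

Result:
name    | category   
--------+------------
Speaker | Toys       
Desk    | Furniture  
Router  | Electronics
Webcam  | Toys       
Tablet  | Apparel    


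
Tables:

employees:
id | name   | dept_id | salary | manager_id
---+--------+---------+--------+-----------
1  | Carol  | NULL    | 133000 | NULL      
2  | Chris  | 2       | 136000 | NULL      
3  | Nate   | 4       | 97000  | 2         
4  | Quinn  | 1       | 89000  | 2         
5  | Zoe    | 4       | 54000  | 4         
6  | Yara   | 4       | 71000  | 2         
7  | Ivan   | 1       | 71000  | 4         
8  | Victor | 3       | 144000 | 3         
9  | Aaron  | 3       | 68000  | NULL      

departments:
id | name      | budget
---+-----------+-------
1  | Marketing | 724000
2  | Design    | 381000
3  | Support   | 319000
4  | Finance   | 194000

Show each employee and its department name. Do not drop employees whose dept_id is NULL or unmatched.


LEFT JOIN keeps every row from employees (the left table); where dept_id has no match in departments, the department columns become NULL. Walk through each employee:
  - employee 1 (Carol): dept_id=NULL, no match -> kept with NULL
  - employee 2 (Chris): dept_id=2 -> matches Design
  - employee 3 (Nate): dept_id=4 -> matches Finance
  - employee 4 (Quinn): dept_id=1 -> matches Marketing
  - employee 5 (Zoe): dept_id=4 -> matches Finance
  - employee 6 (Yara): dept_id=4 -> matches Finance
  - employee 7 (Ivan): dept_id=1 -> matches Marketing
  - employee 8 (Victor): dept_id=3 -> matches Support
  - employee 9 (Aaron): dept_id=3 -> matches Support
All 9 rows appear; 1 has NULL department.

SQL:
SELECT a.name, b.name AS department
FROM employees a
LEFT JOIN departments b ON a.dept_id = b.id

Result:
name   | department
-------+-----------
Carol  | NULL      
Chris  | Design    
Nate   | Finance   
Quinn  | Marketing 
Zoe    | Finance   
Yara   | Finance   
Ivan   | Marketing 
Victor | Support   
Aaron  | Support   


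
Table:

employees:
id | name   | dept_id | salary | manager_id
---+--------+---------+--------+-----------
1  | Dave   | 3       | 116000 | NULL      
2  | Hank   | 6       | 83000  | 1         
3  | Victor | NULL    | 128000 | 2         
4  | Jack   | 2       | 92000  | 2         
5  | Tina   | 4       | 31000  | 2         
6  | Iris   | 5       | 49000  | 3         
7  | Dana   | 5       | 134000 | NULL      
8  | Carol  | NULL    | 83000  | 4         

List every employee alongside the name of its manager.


This is a self-join: employees is joined to a second copy of itself, matching each row's manager_id to another row's id. Use LEFT JOIN so rows with manager_id=NULL are kept.
  - employee 1 (Dave): manager_id=NULL -> NULL
  - employee 2 (Hank): manager_id=1 -> Dave
  - employee 3 (Victor): manager_id=2 -> Hank
  - employee 4 (Jack): manager_id=2 -> Hank
  - employee 5 (Tina): manager_id=2 -> Hank
  - employee 6 (Iris): manager_id=3 -> Victor
  - employee 7 (Dana): manager_id=NULL -> NULL
  - employee 8 (Carol): manager_id=4 -> Jack

SQL:
SELECT a.name AS item, b.name AS manager
FROM employees a
LEFT JOIN employees b ON a.manager_id = b.id

Result:
item   | manager
-------+--------
Dave   | NULL   
Hank   | Dave   
Victor | Hank   
Jack   | Hank   
Tina   | Hank   
Iris   | Victor 
Dana   | NULL   
Carol  | Jack   


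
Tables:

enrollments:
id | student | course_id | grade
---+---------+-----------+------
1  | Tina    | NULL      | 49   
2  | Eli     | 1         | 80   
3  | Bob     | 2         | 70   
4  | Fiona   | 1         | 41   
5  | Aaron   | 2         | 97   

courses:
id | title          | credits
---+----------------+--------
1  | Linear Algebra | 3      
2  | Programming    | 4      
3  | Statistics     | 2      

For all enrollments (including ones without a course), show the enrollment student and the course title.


LEFT JOIN keeps every row from enrollments (the left table); where course_id has no match in courses, the course columns become NULL. Walk through each enrollment:
  - enrollment 1 (Tina): course_id=NULL, no match -> kept with NULL
  - enrollment 2 (Eli): course_id=1 -> matches Linear Algebra
  - enrollment 3 (Bob): course_id=2 -> matches Programming
  - enrollment 4 (Fiona): course_id=1 -> matches Linear Algebra
  - enrollment 5 (Aaron): course_id=2 -> matches Programming
All 5 rows appear; 1 has NULL course.

SQL:
SELECT a.student, b.title AS course
FROM enrollments a
LEFT JOIN courses b ON a.course_id = b.id

Result:
student | course        
--------+---------------
Tina    | NULL          
Eli     | Linear Algebra
Bob     | Programming   
Fiona   | Linear Algebra
Aaron   | Programming   


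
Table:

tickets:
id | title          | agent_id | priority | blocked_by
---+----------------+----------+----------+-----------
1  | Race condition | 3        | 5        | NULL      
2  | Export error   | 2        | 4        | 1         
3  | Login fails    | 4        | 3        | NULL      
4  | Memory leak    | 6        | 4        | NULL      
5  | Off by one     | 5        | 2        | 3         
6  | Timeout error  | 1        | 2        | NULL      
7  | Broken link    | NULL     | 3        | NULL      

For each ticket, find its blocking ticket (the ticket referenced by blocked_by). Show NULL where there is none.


This is a self-join: tickets is joined to a second copy of itself, matching each row's blocked_by to another row's id. Use LEFT JOIN so rows with blocked_by=NULL are kept.
  - ticket 1 (Race condition): blocked_by=NULL -> NULL
  - ticket 2 (Export error): blocked_by=1 -> Race condition
  - ticket 3 (Login fails): blocked_by=NULL -> NULL
  - ticket 4 (Memory leak): blocked_by=NULL -> NULL
  - ticket 5 (Off by one): blocked_by=3 -> Login fails
  - ticket 6 (Timeout error): blocked_by=NULL -> NULL
  - ticket 7 (Broken link): blocked_by=NULL -> NULL

SQL:
SELECT a.title AS item, b.title AS blocked_by
FROM tickets a
LEFT JOIN tickets b ON a.blocked_by = b.id

Result:
item           | blocked_by    
---------------+---------------
Race condition | NULL          
Export error   | Race condition
Login fails    | NULL          
Memory leak    | NULL          
Off by one     | Login fails   
Timeout error  | NULL          
Broken link    | NULL          


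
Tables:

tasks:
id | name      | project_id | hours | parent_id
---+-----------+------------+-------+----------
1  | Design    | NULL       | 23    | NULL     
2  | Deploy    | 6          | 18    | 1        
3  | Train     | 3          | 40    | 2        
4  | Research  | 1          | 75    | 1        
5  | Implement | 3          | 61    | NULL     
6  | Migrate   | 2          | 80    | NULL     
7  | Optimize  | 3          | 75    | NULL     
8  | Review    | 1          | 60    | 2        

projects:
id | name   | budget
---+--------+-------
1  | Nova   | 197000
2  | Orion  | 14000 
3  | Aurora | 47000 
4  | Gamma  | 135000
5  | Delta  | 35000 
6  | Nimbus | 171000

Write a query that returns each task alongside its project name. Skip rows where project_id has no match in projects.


INNER JOIN keeps only tasks rows whose project_id matches an id in projects. Walk through each task:
  - task 1 (Design): project_id=NULL, no match -> dropped
  - task 2 (Deploy): project_id=6 -> matches Nimbus
  - task 3 (Train): project_id=3 -> matches Aurora
  - task 4 (Research): project_id=1 -> matches Nova
  - task 5 (Implement): project_id=3 -> matches Aurora
  - task 6 (Migrate): project_id=2 -> matches Orion
  - task 7 (Optimize): project_id=3 -> matches Aurora
  - task 8 (Review): project_id=1 -> matches Nova
So 1 of 8 rows is dropped.

SQL:
SELECT a.name, b.name AS project
FROM tasks a
INNER JOIN projects b ON a.project_id = b.id

Result:
name      | project
----------+--------
Deploy    | Nimbus 
Train     | Aurora 
Research  | Nova   
Implement | Aurora 
Migrate   | Orion  
Optimize  | Aurora 
Review    | Nova   
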